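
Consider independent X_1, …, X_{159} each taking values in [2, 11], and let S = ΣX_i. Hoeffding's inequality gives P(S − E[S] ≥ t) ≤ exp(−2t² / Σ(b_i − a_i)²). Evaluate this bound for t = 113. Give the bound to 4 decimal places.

0.1377

Σ(b_i − a_i)² = 159·(9)² = 12879.
Exponent = 2·113²/12879 = 1.9829.
Bound = exp(−1.9829) = 0.13767.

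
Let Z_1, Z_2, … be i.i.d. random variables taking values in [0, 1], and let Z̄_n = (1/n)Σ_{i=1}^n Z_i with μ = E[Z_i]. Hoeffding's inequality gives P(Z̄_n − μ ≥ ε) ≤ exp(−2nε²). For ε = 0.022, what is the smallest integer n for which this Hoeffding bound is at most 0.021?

3991

Require exp(−2nε²) ≤ 0.021, i.e. 2nε² ≥ ln(1/0.021) = 3.863233.
So n ≥ 3.863233 / (2·0.022²) = 3990.943.
The smallest integer n is 3991.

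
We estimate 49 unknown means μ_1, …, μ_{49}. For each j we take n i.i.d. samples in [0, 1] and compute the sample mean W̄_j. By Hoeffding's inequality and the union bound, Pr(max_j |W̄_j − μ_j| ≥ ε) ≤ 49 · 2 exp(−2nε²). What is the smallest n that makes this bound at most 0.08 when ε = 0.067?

Need 2·49·exp(−2nε²) ≤ 0.08, i.e. exp(−2nε²) ≤ 0.08/98.
So 2nε² ≥ ln(98/0.08) = 7.110696.
Hence n ≥ 7.110696/(2·0.067²) = 792.013.
The smallest integer n is 793.

793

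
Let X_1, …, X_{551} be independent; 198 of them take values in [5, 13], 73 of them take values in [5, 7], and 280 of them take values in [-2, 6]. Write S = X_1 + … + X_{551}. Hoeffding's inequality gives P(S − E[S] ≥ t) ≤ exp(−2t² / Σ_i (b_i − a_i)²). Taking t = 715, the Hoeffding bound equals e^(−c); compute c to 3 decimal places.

33.106

Σ(b_i − a_i)² = 198·8² + 73·2² + 280·8² = 30884.
c = 2t² / 30884 = 2·715² / 30884 = 33.1061.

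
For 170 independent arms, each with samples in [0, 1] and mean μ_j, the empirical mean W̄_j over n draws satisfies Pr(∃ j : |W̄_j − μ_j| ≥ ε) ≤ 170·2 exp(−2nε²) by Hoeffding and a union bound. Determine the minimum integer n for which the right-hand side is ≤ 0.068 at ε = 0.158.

Need 2·170·exp(−2nε²) ≤ 0.068, i.e. exp(−2nε²) ≤ 0.068/340.
So 2nε² ≥ ln(340/0.068) = 8.517193.
Hence n ≥ 8.517193/(2·0.158²) = 170.590.
The smallest integer n is 171.

171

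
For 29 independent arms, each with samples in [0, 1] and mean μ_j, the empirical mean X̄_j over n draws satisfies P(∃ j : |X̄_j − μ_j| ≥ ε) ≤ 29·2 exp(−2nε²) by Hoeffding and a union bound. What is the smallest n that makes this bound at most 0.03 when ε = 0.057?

Need 2·29·exp(−2nε²) ≤ 0.03, i.e. exp(−2nε²) ≤ 0.03/58.
So 2nε² ≥ ln(58/0.03) = 7.567001.
Hence n ≥ 7.567001/(2·0.057²) = 1164.512.
The smallest integer n is 1165.

1165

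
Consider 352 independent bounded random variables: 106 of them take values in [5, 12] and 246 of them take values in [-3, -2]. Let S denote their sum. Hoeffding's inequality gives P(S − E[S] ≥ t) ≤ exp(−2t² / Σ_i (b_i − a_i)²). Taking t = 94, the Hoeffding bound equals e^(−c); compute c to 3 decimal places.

Σ(b_i − a_i)² = 106·7² + 246·1² = 5440.
c = 2t² / 5440 = 2·94² / 5440 = 3.2485.

3.249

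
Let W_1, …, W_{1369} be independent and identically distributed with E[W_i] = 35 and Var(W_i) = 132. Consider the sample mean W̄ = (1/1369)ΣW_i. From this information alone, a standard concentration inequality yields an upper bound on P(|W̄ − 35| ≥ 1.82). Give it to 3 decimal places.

With mean and variance of each term known, Chebyshev's inequality bounds the deviation of the sum (or sample mean).
Var(W̄) = Var(W_i)/n = 132/1369 = 0.096421.
Chebyshev: P(|W̄ − 35| ≥ 1.82) ≤ Var(W̄)/(1.82)² = 132/(1369·1.82²) = 0.0291.

0.029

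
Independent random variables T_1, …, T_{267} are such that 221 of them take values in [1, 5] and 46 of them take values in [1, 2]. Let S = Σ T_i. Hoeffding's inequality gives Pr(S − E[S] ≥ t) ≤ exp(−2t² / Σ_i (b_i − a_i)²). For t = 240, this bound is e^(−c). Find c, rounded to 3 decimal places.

Σ(b_i − a_i)² = 221·4² + 46·1² = 3582.
c = 2t² / 3582 = 2·240² / 3582 = 32.1608.

32.161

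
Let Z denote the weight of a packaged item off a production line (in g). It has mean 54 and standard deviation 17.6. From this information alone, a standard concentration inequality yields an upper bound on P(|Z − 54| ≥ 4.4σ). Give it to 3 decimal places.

0.052

Mean and variance are known, so Chebyshev's inequality applies.
Chebyshev: P(|Z − μ| ≥ t) ≤ Var(Z)/t².
Var(Z) = σ² = 17.6² = 309.76.
t = 4.4·17.6 = 77.44.
Bound = 309.76 / 5996.9536 = 0.0517.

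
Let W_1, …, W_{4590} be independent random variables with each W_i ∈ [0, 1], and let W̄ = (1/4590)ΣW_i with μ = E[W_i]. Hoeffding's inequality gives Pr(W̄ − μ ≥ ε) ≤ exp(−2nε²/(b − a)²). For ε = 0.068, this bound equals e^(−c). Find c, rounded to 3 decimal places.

c = 2nε²/(b − a)² = 2·4590·0.068² / 1² = 42.4483.

42.448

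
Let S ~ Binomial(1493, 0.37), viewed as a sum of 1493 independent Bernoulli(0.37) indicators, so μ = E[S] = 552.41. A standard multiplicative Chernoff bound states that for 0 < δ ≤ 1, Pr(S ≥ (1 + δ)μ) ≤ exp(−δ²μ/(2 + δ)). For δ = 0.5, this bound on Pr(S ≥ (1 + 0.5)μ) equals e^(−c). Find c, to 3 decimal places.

c = δ²μ/(2 + δ) = 0.5²·552.41/(2 + 0.5) = 55.2410.

55.241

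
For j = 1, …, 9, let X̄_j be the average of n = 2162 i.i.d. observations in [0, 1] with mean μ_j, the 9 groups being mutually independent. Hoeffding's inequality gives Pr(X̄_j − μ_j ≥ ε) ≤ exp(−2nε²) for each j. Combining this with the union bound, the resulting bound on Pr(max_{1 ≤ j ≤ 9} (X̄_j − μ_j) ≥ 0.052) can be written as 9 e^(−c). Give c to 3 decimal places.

11.692

Union bound over the 9 events: Pr(max_{1 ≤ j ≤ 9} (X̄_j − μ_j) ≥ 0.052) ≤ 9·exp(−2nε²) = 9 exp(−2·2162·0.052²).
So c = 2·2162·0.052² = 11.6921.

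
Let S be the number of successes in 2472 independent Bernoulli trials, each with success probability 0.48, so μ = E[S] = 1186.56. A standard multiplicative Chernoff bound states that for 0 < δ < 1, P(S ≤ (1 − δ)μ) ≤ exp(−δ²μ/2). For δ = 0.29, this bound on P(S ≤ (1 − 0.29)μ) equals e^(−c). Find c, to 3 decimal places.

49.895

c = δ²μ/2 = 0.29²·1186.56/2 = 49.8948.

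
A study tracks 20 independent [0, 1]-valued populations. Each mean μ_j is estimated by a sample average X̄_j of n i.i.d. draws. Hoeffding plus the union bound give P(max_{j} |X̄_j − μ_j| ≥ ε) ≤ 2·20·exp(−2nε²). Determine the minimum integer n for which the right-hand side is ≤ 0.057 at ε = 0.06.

Need 2·20·exp(−2nε²) ≤ 0.057, i.e. exp(−2nε²) ≤ 0.057/40.
So 2nε² ≥ ln(40/0.057) = 6.553583.
Hence n ≥ 6.553583/(2·0.06²) = 910.220.
The smallest integer n is 911.

911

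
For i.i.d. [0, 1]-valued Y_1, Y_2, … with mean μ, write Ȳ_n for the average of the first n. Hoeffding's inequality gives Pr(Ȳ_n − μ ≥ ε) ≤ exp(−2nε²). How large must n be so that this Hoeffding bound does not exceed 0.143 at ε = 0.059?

Require exp(−2nε²) ≤ 0.143, i.e. 2nε² ≥ ln(1/0.143) = 1.944911.
So n ≥ 1.944911 / (2·0.059²) = 279.361.
The smallest integer n is 280.

280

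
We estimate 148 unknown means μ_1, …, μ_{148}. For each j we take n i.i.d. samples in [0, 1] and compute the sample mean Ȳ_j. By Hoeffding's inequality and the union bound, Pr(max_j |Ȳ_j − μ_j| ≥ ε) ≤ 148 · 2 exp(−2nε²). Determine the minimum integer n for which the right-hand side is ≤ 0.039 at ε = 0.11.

Need 2·148·exp(−2nε²) ≤ 0.039, i.e. exp(−2nε²) ≤ 0.039/296.
So 2nε² ≥ ln(296/0.039) = 8.934553.
Hence n ≥ 8.934553/(2·0.11²) = 369.196.
The smallest integer n is 370.

370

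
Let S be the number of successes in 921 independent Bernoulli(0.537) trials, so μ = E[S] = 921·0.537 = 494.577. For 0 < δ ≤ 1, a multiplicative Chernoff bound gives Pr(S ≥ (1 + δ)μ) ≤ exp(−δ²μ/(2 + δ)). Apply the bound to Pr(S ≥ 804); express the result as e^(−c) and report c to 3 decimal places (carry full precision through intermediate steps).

Write 804 = (1 + δ)μ, so δ = 804/494.577 − 1 = 0.6256316…
Then the exponent is δ²μ/(2 + δ) = (804 − μ)² / (μ·(2 + δ)) = 73.728853.

73.729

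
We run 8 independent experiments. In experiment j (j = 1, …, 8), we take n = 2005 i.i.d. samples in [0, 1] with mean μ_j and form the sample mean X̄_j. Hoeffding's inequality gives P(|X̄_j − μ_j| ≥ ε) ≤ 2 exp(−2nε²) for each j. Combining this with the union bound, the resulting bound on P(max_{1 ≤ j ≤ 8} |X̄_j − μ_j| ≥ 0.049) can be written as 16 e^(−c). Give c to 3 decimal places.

9.628

Union bound over the 8 events: P(max_{1 ≤ j ≤ 8} |X̄_j − μ_j| ≥ 0.049) ≤ 8·2·exp(−2nε²) = 16 exp(−2·2005·0.049²).
So c = 2·2005·0.049² = 9.6280.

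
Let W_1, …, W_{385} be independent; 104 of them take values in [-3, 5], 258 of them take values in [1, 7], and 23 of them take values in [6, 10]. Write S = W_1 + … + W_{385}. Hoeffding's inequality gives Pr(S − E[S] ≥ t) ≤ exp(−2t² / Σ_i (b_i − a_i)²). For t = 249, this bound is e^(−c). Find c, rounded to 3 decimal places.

7.602

Σ(b_i − a_i)² = 104·8² + 258·6² + 23·4² = 16312.
c = 2t² / 16312 = 2·249² / 16312 = 7.6019.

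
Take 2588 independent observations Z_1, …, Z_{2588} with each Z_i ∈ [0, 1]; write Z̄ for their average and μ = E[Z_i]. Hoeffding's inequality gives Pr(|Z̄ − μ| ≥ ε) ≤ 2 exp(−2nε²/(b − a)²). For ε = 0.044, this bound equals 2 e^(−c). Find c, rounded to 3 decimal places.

c = 2nε²/(b − a)² = 2·2588·0.044² / 1² = 10.0207.

10.021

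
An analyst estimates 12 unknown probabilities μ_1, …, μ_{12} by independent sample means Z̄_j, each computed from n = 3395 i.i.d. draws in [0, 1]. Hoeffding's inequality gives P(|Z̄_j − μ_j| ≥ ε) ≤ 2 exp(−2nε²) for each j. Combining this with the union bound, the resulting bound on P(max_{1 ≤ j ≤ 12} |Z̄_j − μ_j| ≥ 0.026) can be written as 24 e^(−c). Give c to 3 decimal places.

4.590

Union bound over the 12 events: P(max_{1 ≤ j ≤ 12} |Z̄_j − μ_j| ≥ 0.026) ≤ 12·2·exp(−2nε²) = 24 exp(−2·3395·0.026²).
So c = 2·3395·0.026² = 4.5900.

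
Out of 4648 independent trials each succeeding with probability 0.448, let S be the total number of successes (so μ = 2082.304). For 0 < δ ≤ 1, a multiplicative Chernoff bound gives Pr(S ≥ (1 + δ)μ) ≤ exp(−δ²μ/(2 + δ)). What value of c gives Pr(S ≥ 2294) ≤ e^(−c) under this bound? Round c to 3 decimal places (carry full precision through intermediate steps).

Write 2294 = (1 + δ)μ, so δ = 2294/2082.304 − 1 = 0.1016643…
Then the exponent is δ²μ/(2 + δ) = (2294 − μ)² / (μ·(2 + δ)) = 10.240421.

10.240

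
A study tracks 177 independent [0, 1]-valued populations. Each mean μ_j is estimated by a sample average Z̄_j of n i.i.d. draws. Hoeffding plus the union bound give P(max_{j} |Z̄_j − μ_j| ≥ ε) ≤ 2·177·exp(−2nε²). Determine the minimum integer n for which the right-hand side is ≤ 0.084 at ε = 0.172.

Need 2·177·exp(−2nε²) ≤ 0.084, i.e. exp(−2nε²) ≤ 0.084/354.
So 2nε² ≥ ln(354/0.084) = 8.346235.
Hence n ≥ 8.346235/(2·0.172²) = 141.060.
The smallest integer n is 142.

142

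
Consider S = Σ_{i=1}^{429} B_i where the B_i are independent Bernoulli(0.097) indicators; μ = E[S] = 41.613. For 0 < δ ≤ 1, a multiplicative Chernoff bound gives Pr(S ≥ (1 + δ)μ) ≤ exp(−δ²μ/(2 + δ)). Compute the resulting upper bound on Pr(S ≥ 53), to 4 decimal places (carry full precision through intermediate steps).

Write 53 = (1 + δ)μ, so δ = 53/41.613 − 1 = 0.2736404…
Then the exponent is δ²μ/(2 + δ) = (53 − μ)² / (μ·(2 + δ)) = 1.370465.
Bound = exp(−1.370465) = 0.25399.

0.2540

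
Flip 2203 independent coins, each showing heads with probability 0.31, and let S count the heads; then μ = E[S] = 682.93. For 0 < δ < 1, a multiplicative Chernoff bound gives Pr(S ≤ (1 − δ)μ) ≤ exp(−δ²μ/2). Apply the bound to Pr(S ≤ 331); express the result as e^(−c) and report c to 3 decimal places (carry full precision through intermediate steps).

Write 331 = (1 − δ)μ, so δ = 1 − 331/682.93 = 0.5153237…
Then the exponent is δ²μ/2 = (μ − 331)²/(2μ) = 90.678931.

90.679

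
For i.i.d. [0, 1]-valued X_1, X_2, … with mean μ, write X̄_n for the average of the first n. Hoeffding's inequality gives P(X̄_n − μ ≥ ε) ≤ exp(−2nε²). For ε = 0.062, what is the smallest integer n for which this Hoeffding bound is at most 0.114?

Require exp(−2nε²) ≤ 0.114, i.e. 2nε² ≥ ln(1/0.114) = 2.171557.
So n ≥ 2.171557 / (2·0.062²) = 282.461.
The smallest integer n is 283.

283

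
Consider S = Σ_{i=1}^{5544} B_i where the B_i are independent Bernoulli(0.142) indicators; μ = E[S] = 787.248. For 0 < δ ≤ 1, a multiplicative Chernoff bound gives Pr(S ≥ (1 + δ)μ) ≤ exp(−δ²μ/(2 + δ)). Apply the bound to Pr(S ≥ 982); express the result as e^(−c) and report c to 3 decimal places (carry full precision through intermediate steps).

21.438

Write 982 = (1 + δ)μ, so δ = 982/787.248 − 1 = 0.2473833…
Then the exponent is δ²μ/(2 + δ) = (982 − μ)² / (μ·(2 + δ)) = 21.437549.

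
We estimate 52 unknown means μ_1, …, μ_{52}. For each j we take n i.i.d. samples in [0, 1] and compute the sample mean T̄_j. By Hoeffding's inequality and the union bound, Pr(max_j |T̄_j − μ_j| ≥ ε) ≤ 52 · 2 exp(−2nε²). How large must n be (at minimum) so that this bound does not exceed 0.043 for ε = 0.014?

19875

Need 2·52·exp(−2nε²) ≤ 0.043, i.e. exp(−2nε²) ≤ 0.043/104.
So 2nε² ≥ ln(104/0.043) = 7.790946.
Hence n ≥ 7.790946/(2·0.014²) = 19874.862.
The smallest integer n is 19875.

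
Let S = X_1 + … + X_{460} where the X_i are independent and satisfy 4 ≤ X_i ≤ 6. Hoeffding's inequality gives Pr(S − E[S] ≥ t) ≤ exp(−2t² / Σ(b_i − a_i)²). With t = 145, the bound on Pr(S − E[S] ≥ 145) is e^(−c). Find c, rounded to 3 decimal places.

22.853

Σ(b_i − a_i)² = 460·(2)² = 1840.
c = 2t²/1840 = 2·145²/1840 = 22.8533.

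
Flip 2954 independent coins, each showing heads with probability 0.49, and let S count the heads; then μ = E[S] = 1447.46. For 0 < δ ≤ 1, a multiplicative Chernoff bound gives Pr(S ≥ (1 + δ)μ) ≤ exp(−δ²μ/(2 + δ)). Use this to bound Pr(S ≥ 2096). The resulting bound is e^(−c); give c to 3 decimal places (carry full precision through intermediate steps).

Write 2096 = (1 + δ)μ, so δ = 2096/1447.46 − 1 = 0.4480538…
Then the exponent is δ²μ/(2 + δ) = (2096 − μ)² / (μ·(2 + δ)) = 118.698710.

118.699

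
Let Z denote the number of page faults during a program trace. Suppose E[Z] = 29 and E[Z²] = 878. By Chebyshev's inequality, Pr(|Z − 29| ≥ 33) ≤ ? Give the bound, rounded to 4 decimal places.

0.0340

Var(Z) = E[Z²] − (E[Z])² = 878 − 841 = 37.
Chebyshev's inequality: Pr(|Z − μ| ≥ t) ≤ Var(Z)/t² = 37/1089 = 0.0340.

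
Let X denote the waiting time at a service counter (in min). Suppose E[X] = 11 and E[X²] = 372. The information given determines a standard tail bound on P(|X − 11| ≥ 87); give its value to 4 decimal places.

0.0332

The first two moments determine the variance, so Chebyshev's inequality is the sharpest standard bound available.
Var(X) = E[X²] − (E[X])² = 372 − 121 = 251.
Chebyshev's inequality: P(|X − μ| ≥ t) ≤ Var(X)/t² = 251/7569 = 0.0332.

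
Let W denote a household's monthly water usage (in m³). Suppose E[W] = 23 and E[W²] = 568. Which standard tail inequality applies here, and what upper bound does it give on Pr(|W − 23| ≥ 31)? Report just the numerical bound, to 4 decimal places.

0.0406

The first two moments determine the variance, so Chebyshev's inequality is the sharpest standard bound available.
Var(W) = E[W²] − (E[W])² = 568 − 529 = 39.
Chebyshev's inequality: Pr(|W − μ| ≥ t) ≤ Var(W)/t² = 39/961 = 0.0406.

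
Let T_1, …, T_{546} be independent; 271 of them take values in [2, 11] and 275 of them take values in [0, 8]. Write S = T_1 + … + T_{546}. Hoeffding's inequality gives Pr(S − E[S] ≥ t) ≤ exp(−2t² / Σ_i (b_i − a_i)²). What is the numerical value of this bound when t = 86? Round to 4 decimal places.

0.6880

Σ(b_i − a_i)² = 271·9² + 275·8² = 39551.
Exponent = 2·86² / 39551 = 0.37400.
Bound = exp(−0.37400) = 0.68798.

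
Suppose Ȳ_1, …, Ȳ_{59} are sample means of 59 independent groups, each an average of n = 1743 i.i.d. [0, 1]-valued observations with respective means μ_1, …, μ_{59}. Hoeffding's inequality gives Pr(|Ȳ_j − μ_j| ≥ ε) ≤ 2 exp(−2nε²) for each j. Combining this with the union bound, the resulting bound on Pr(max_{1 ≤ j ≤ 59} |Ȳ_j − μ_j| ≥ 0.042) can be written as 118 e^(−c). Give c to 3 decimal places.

Union bound over the 59 events: Pr(max_{1 ≤ j ≤ 59} |Ȳ_j − μ_j| ≥ 0.042) ≤ 59·2·exp(−2nε²) = 118 exp(−2·1743·0.042²).
So c = 2·1743·0.042² = 6.1493.

6.149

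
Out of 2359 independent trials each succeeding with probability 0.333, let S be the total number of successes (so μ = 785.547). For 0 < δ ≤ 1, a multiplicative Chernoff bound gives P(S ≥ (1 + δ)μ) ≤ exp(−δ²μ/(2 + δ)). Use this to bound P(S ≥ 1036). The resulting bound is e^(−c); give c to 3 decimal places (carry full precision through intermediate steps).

34.436

Write 1036 = (1 + δ)μ, so δ = 1036/785.547 − 1 = 0.3188262…
Then the exponent is δ²μ/(2 + δ) = (1036 − μ)² / (μ·(2 + δ)) = 34.435952.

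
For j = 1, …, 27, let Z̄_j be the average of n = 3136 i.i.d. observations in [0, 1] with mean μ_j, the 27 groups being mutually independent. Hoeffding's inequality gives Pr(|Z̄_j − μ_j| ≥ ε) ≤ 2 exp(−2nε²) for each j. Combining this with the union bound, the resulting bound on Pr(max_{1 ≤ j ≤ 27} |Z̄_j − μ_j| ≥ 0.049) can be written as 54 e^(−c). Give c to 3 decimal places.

Union bound over the 27 events: Pr(max_{1 ≤ j ≤ 27} |Z̄_j − μ_j| ≥ 0.049) ≤ 27·2·exp(−2nε²) = 54 exp(−2·3136·0.049²).
So c = 2·3136·0.049² = 15.0591.

15.059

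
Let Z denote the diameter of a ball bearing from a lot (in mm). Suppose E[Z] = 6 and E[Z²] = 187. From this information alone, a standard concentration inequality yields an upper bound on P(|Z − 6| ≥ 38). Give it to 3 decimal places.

0.105

The first two moments determine the variance, so Chebyshev's inequality is the sharpest standard bound available.
Var(Z) = E[Z²] − (E[Z])² = 187 − 36 = 151.
Chebyshev's inequality: P(|Z − μ| ≥ t) ≤ Var(Z)/t² = 151/1444 = 0.1046.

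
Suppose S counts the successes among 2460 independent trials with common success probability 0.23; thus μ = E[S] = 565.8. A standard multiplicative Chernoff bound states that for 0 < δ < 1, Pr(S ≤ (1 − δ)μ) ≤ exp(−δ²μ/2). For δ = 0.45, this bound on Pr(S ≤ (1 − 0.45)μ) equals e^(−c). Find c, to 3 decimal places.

c = δ²μ/2 = 0.45²·565.8/2 = 57.2873.

57.287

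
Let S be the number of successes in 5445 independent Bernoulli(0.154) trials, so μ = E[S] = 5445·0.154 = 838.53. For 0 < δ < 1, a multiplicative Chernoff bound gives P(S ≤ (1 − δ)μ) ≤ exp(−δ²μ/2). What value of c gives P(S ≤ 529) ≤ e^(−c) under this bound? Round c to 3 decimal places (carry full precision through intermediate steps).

57.129

Write 529 = (1 − δ)μ, so δ = 1 − 529/838.53 = 0.3691341…
Then the exponent is δ²μ/2 = (μ − 529)²/(2μ) = 57.129036.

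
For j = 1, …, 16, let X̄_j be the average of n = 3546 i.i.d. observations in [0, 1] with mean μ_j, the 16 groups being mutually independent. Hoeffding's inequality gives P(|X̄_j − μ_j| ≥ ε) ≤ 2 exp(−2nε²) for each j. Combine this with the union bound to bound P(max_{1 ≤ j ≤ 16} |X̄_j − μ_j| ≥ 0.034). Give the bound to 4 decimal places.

Per-experiment Hoeffding bound: 2·exp(−2·3546·0.034²) = 2·exp(−8.19835) = 0.00055021.
Union bound over 16 events: 16·0.00055021 = 0.00880.

0.0088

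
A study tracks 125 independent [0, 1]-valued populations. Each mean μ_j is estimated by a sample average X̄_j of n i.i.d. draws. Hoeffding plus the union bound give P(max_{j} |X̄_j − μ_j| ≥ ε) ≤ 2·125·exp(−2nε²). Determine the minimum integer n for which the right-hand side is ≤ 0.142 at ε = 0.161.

145

Need 2·125·exp(−2nε²) ≤ 0.142, i.e. exp(−2nε²) ≤ 0.142/250.
So 2nε² ≥ ln(250/0.142) = 7.473389.
Hence n ≥ 7.473389/(2·0.161²) = 144.157.
The smallest integer n is 145.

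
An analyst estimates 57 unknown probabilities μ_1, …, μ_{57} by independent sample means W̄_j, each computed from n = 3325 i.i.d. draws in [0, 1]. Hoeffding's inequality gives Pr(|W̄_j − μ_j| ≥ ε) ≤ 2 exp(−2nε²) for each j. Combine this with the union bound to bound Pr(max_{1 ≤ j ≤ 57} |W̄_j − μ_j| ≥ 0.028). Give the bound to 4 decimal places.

0.6204

Per-experiment Hoeffding bound: 2·exp(−2·3325·0.028²) = 2·exp(−5.21360) = 0.010884.
Union bound over 57 events: 57·0.010884 = 0.62039.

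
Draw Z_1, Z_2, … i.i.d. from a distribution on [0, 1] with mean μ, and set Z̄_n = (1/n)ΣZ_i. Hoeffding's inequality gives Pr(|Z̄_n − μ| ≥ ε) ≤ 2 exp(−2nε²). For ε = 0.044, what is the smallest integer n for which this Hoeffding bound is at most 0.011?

1344

Require 2·exp(−2nε²) ≤ 0.011, i.e. 2nε² ≥ ln(2/0.011) = 5.203007.
So n ≥ 5.203007 / (2·0.044²) = 1343.752.
The smallest integer n is 1344.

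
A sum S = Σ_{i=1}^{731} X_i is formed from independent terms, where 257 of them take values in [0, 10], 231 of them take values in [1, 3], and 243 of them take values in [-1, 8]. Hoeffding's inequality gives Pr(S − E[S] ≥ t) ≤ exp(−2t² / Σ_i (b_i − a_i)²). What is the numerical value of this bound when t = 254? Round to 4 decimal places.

Σ(b_i − a_i)² = 257·10² + 231·2² + 243·9² = 46307.
Exponent = 2·254² / 46307 = 2.78645.
Bound = exp(−2.78645) = 0.06164.

0.0616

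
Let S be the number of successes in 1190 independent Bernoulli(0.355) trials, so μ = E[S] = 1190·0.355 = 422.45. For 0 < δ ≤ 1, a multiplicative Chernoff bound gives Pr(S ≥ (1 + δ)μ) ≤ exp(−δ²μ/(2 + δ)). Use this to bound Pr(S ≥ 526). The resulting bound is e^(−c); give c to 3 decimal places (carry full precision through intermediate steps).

Write 526 = (1 + δ)μ, so δ = 526/422.45 − 1 = 0.2451178…
Then the exponent is δ²μ/(2 + δ) = (526 − μ)² / (μ·(2 + δ)) = 11.305396.

11.305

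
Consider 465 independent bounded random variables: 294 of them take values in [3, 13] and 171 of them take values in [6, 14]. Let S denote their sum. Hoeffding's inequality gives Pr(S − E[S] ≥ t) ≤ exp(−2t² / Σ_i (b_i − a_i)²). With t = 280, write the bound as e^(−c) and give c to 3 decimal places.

3.887

Σ(b_i − a_i)² = 294·10² + 171·8² = 40344.
c = 2t² / 40344 = 2·280² / 40344 = 3.8866.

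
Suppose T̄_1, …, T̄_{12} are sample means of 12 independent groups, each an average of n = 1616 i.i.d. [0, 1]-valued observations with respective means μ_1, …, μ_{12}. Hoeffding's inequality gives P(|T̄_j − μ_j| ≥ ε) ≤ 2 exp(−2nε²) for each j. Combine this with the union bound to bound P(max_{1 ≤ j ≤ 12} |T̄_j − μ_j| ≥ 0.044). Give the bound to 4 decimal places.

Per-experiment Hoeffding bound: 2·exp(−2·1616·0.044²) = 2·exp(−6.25715) = 0.0038334.
Union bound over 12 events: 12·0.0038334 = 0.04600.

0.0460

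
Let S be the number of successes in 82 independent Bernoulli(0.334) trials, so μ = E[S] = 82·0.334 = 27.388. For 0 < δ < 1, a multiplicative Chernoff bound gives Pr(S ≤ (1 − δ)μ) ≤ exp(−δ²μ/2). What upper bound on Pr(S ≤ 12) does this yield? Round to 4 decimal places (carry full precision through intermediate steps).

Write 12 = (1 − δ)μ, so δ = 1 − 12/27.388 = 0.5618519…
Then the exponent is δ²μ/2 = (μ − 12)²/(2μ) = 4.322889.
Bound = exp(−4.322889) = 0.01326.

0.0133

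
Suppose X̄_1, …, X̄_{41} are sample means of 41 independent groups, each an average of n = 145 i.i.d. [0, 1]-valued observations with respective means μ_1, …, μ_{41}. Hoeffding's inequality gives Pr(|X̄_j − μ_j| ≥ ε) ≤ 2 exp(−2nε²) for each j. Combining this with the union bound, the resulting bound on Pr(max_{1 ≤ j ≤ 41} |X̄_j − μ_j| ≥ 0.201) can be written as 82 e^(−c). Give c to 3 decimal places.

Union bound over the 41 events: Pr(max_{1 ≤ j ≤ 41} |X̄_j − μ_j| ≥ 0.201) ≤ 41·2·exp(−2nε²) = 82 exp(−2·145·0.201²).
So c = 2·145·0.201² = 11.7163.

11.716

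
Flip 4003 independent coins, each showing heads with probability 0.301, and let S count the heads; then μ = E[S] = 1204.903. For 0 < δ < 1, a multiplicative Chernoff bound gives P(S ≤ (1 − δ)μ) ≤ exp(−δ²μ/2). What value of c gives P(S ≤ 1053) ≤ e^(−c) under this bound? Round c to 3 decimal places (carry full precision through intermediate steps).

Write 1053 = (1 − δ)μ, so δ = 1 − 1053/1204.903 = 0.1260707…
Then the exponent is δ²μ/2 = (μ − 1053)²/(2μ) = 9.575261.

9.575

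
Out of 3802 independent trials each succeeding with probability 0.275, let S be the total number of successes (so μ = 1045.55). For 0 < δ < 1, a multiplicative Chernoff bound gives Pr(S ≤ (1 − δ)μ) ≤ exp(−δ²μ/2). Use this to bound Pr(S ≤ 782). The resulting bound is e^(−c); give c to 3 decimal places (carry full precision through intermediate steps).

Write 782 = (1 − δ)μ, so δ = 1 − 782/1045.55 = 0.2520683…
Then the exponent is δ²μ/2 = (μ − 782)²/(2μ) = 33.216299.

33.216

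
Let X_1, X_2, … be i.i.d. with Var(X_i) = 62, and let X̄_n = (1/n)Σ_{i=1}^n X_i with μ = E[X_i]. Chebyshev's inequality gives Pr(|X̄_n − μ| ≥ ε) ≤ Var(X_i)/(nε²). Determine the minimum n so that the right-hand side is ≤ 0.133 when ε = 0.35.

Require 62/(n·0.35²) ≤ 0.133, i.e. n ≥ 62/(0.133·0.35²) = 3805.432.
The smallest integer n is 3806.

3806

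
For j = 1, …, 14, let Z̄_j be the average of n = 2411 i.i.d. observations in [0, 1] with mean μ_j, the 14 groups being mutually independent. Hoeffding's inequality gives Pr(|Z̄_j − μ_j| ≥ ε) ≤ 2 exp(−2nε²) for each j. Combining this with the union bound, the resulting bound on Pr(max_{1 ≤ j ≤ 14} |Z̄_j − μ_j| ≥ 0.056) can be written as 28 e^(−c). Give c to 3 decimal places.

Union bound over the 14 events: Pr(max_{1 ≤ j ≤ 14} |Z̄_j − μ_j| ≥ 0.056) ≤ 14·2·exp(−2nε²) = 28 exp(−2·2411·0.056²).
So c = 2·2411·0.056² = 15.1218.

15.122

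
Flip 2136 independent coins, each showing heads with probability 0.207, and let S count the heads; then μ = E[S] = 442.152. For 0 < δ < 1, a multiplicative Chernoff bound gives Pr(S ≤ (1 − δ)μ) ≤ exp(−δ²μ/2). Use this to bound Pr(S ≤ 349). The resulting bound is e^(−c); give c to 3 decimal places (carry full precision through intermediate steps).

9.813

Write 349 = (1 − δ)μ, so δ = 1 − 349/442.152 = 0.2106787…
Then the exponent is δ²μ/2 = (μ − 349)²/(2μ) = 9.812570.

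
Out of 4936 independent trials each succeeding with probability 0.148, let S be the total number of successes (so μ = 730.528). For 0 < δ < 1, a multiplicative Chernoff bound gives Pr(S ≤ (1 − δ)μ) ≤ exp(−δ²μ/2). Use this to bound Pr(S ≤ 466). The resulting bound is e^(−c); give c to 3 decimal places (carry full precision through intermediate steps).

Write 466 = (1 − δ)μ, so δ = 1 − 466/730.528 = 0.3621052…
Then the exponent is δ²μ/2 = (μ − 466)²/(2μ) = 47.893484.

47.893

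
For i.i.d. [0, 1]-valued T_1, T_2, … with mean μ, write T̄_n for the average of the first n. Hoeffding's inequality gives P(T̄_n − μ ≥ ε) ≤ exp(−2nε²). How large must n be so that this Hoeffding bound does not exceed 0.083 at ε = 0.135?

69

Require exp(−2nε²) ≤ 0.083, i.e. 2nε² ≥ ln(1/0.083) = 2.488915.
So n ≥ 2.488915 / (2·0.135²) = 68.283.
The smallest integer n is 69.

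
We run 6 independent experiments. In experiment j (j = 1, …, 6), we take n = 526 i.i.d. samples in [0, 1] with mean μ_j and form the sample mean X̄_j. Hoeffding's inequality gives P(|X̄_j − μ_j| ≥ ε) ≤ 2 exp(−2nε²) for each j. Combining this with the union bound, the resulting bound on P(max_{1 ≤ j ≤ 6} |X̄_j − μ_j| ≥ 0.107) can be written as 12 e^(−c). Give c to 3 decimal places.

12.044

Union bound over the 6 events: P(max_{1 ≤ j ≤ 6} |X̄_j − μ_j| ≥ 0.107) ≤ 6·2·exp(−2nε²) = 12 exp(−2·526·0.107²).
So c = 2·526·0.107² = 12.0443.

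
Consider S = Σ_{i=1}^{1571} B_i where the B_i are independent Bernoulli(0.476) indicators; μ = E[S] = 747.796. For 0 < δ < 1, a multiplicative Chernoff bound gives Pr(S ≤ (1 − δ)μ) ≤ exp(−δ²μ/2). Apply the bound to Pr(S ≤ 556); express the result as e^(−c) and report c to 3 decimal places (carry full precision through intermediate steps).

Write 556 = (1 − δ)μ, so δ = 1 − 556/747.796 = 0.2564817…
Then the exponent is δ²μ/2 = (μ − 556)²/(2μ) = 24.596083.

24.596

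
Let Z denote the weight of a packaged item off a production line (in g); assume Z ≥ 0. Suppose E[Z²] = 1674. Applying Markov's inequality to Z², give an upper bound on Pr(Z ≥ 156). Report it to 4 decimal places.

0.0688

Since Z ≥ 0, the event {Z ≥ 156} is the same as {Z² ≥ 24336}.
Markov's inequality applied to Z² gives Pr(Z² ≥ 24336) ≤ E[Z²]/24336 = 1674/24336 = 0.0688.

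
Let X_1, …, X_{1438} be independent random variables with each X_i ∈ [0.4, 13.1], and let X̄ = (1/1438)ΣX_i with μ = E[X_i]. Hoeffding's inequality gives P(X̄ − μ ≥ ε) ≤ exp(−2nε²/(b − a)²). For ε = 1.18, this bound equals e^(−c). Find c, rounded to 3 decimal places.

24.828

c = 2nε²/(b − a)² = 2·1438·1.18² / 12.7² = 24.8282.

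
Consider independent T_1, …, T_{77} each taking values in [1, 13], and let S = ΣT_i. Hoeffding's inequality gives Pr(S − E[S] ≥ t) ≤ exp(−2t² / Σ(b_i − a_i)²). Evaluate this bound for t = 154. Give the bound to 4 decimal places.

0.0139

Σ(b_i − a_i)² = 77·(12)² = 11088.
Exponent = 2·154²/11088 = 4.2778.
Bound = exp(−4.2778) = 0.01387.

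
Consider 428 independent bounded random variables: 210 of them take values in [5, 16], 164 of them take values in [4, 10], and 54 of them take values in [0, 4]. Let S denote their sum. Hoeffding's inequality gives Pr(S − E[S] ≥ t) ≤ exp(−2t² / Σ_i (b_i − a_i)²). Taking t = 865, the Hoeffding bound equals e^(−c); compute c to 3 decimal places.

46.505

Σ(b_i − a_i)² = 210·11² + 164·6² + 54·4² = 32178.
c = 2t² / 32178 = 2·865² / 32178 = 46.5054.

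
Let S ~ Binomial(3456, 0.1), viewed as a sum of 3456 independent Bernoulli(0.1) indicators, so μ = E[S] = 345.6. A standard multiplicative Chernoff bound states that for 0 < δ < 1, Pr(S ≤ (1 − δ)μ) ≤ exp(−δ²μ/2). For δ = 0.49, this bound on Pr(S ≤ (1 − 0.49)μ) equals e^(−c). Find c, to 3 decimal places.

c = δ²μ/2 = 0.49²·345.6/2 = 41.4893.

41.489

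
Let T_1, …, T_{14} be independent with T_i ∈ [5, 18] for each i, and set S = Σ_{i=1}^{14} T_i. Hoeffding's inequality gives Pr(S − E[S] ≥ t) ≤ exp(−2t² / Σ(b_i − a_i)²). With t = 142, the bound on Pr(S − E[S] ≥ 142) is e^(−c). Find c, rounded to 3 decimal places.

Σ(b_i − a_i)² = 14·(13)² = 2366.
c = 2t²/2366 = 2·142²/2366 = 17.0448.

17.045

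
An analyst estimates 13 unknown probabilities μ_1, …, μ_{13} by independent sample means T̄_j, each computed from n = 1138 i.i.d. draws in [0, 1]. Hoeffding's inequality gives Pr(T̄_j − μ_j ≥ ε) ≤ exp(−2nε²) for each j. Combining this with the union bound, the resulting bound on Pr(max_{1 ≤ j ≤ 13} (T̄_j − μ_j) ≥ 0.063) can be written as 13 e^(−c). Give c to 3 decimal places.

9.033

Union bound over the 13 events: Pr(max_{1 ≤ j ≤ 13} (T̄_j − μ_j) ≥ 0.063) ≤ 13·exp(−2nε²) = 13 exp(−2·1138·0.063²).
So c = 2·1138·0.063² = 9.0334.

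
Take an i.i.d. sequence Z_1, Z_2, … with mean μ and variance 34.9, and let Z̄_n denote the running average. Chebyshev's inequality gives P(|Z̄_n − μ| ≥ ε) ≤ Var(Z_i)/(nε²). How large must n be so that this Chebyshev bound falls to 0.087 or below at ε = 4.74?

Require 34.9/(n·4.74²) ≤ 0.087, i.e. n ≥ 34.9/(0.087·4.74²) = 17.855.
The smallest integer n is 18.

18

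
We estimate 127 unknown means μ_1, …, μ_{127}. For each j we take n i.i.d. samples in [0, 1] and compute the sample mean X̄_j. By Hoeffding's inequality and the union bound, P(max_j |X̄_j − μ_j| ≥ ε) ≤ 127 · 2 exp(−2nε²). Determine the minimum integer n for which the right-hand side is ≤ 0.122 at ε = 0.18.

118

Need 2·127·exp(−2nε²) ≤ 0.122, i.e. exp(−2nε²) ≤ 0.122/254.
So 2nε² ≥ ln(254/0.122) = 7.641069.
Hence n ≥ 7.641069/(2·0.18²) = 117.918.
The smallest integer n is 118.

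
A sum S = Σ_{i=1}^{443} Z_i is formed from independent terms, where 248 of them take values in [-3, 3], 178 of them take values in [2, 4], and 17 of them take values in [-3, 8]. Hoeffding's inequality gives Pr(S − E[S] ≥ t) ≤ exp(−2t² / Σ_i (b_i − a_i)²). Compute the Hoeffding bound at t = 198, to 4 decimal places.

Σ(b_i − a_i)² = 248·6² + 178·2² + 17·11² = 11697.
Exponent = 2·198² / 11697 = 6.70326.
Bound = exp(−6.70326) = 0.00123.

0.0012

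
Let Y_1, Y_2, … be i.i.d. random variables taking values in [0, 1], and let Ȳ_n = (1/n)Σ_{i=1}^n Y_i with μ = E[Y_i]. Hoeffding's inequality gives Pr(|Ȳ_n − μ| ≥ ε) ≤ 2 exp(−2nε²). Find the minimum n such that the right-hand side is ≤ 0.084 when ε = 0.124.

104

Require 2·exp(−2nε²) ≤ 0.084, i.e. 2nε² ≥ ln(2/0.084) = 3.170086.
So n ≥ 3.170086 / (2·0.124²) = 103.086.
The smallest integer n is 104.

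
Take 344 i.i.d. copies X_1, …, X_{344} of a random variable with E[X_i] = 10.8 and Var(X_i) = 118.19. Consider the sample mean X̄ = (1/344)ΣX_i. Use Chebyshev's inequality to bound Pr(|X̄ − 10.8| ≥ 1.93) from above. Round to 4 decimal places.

0.0922

Var(X̄) = Var(X_i)/n = 118.19/344 = 0.34358.
Chebyshev: Pr(|X̄ − 10.8| ≥ 1.93) ≤ Var(X̄)/(1.93)² = 118.19/(344·1.93²) = 0.0922.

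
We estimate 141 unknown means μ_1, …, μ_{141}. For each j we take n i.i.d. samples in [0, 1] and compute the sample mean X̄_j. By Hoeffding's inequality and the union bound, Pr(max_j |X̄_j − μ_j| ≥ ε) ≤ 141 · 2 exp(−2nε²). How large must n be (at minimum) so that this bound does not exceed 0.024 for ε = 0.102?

Need 2·141·exp(−2nε²) ≤ 0.024, i.e. exp(−2nε²) ≤ 0.024/282.
So 2nε² ≥ ln(282/0.024) = 9.371609.
Hence n ≥ 9.371609/(2·0.102²) = 450.385.
The smallest integer n is 451.

451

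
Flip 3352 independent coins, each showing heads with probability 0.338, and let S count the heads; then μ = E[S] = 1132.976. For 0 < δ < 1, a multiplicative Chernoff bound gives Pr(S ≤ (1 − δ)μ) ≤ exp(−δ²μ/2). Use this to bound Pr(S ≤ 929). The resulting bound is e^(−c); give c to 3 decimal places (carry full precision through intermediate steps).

Write 929 = (1 − δ)μ, so δ = 1 − 929/1132.976 = 0.1800356…
Then the exponent is δ²μ/2 = (μ − 929)²/(2μ) = 18.361470.

18.361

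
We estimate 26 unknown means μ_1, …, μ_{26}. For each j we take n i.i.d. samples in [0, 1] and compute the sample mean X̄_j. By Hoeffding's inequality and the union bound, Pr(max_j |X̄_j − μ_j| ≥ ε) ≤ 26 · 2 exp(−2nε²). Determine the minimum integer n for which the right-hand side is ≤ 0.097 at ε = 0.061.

845

Need 2·26·exp(−2nε²) ≤ 0.097, i.e. exp(−2nε²) ≤ 0.097/52.
So 2nε² ≥ ln(52/0.097) = 6.284288.
Hence n ≥ 6.284288/(2·0.061²) = 844.435.
The smallest integer n is 845.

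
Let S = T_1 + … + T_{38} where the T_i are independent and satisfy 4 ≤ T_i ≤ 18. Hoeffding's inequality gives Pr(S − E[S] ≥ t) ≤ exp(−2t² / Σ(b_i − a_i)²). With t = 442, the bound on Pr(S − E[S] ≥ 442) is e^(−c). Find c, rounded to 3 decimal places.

52.461

Σ(b_i − a_i)² = 38·(14)² = 7448.
c = 2t²/7448 = 2·442²/7448 = 52.4608.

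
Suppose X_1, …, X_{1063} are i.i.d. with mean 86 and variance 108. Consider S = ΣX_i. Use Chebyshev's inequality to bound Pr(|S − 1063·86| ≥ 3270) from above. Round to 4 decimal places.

0.0107

Var(S) = n·Var(X_i) = 1063·108 = 114804.
Chebyshev: Pr(|S − 1063·86| ≥ 3270) ≤ Var(S)/3270² = 114804/10692900 = 0.0107.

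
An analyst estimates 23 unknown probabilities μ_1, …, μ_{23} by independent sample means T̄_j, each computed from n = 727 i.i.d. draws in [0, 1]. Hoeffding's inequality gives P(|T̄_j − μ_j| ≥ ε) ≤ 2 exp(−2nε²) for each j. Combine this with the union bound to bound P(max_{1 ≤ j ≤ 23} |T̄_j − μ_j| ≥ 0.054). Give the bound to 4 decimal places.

Per-experiment Hoeffding bound: 2·exp(−2·727·0.054²) = 2·exp(−4.23986) = 0.028819.
Union bound over 23 events: 23·0.028819 = 0.66284.

0.6628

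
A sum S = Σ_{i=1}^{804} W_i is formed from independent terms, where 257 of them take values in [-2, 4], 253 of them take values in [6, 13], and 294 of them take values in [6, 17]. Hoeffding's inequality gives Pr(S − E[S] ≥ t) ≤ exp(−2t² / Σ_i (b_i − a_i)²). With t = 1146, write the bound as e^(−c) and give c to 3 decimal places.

45.902

Σ(b_i − a_i)² = 257·6² + 253·7² + 294·11² = 57223.
c = 2t² / 57223 = 2·1146² / 57223 = 45.9017.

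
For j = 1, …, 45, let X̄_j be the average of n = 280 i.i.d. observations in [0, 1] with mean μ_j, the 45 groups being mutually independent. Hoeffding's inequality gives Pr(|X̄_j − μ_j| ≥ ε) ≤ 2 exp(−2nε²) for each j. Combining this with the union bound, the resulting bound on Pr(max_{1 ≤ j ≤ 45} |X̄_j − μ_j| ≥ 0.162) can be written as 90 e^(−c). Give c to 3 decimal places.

14.697

Union bound over the 45 events: Pr(max_{1 ≤ j ≤ 45} |X̄_j − μ_j| ≥ 0.162) ≤ 45·2·exp(−2nε²) = 90 exp(−2·280·0.162²).
So c = 2·280·0.162² = 14.6966.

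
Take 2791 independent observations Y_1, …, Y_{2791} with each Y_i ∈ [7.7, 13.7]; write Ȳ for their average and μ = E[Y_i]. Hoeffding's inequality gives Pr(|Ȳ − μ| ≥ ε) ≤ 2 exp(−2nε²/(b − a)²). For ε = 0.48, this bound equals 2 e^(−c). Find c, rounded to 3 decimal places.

c = 2nε²/(b − a)² = 2·2791·0.48² / 6² = 35.7248.

35.725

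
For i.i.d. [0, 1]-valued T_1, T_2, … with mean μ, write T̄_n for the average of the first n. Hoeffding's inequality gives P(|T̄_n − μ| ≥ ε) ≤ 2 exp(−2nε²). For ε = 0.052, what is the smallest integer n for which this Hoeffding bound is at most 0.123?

Require 2·exp(−2nε²) ≤ 0.123, i.e. 2nε² ≥ ln(2/0.123) = 2.788718.
So n ≥ 2.788718 / (2·0.052²) = 515.665.
The smallest integer n is 516.

516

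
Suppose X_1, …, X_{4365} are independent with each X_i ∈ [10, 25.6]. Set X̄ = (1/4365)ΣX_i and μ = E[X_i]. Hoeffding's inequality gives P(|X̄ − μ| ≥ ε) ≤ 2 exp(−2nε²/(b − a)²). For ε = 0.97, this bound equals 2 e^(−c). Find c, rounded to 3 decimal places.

33.753

c = 2nε²/(b − a)² = 2·4365·0.97² / 15.6² = 33.7527.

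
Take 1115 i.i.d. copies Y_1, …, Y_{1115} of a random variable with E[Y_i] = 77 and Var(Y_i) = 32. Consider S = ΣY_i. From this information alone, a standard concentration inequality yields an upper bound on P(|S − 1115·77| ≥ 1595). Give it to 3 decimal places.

0.014

With mean and variance of each term known, Chebyshev's inequality bounds the deviation of the sum (or sample mean).
Var(S) = n·Var(Y_i) = 1115·32 = 35680.
Chebyshev: P(|S − 1115·77| ≥ 1595) ≤ Var(S)/1595² = 35680/2544025 = 0.0140.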